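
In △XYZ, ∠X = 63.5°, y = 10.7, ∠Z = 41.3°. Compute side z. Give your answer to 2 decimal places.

The third angle is ∠Y = 180° − ∠Z − ∠X = 75.20°.
Law of sines: z = y·sin Z/sin Y ≈ 7.3044.

7.30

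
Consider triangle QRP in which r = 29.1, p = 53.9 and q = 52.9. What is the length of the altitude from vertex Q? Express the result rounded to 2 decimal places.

Semiperimeter s = (52.9 + 29.1 + 53.9)/2 = 67.95.
Heron's formula: area = √(67.95·15.05·38.85·14.05) ≈ 747.13.
The altitude from Q has length 2·area/q ≈ 28.247.

28.25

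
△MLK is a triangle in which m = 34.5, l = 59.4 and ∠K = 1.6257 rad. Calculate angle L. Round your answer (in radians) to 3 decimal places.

By the law of cosines, k² = m² + l² − 2·m·l·cos K = 4943.5, so k ≈ 70.31.
Law of cosines again: cos L = (k² + m² − l²)/(2·k·m) ≈ 0.53704, so ∠L ≈ 1.0039 rad.

1.004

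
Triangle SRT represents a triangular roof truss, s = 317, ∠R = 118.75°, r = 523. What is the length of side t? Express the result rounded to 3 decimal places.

290.571

Law of sines: sin S = s·sin R/r ≈ 0.53140.
Since r ≥ s, only the acute value applies: ∠S ≈ 32.10°.
Then ∠T = 180° − ∠R − ∠S ≈ 29.15°.
Law of sines gives t = r·sin T/sin R ≈ 290.57.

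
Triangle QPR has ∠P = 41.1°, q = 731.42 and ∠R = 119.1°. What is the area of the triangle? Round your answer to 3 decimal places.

453577.425

The third angle is ∠Q = 180° − ∠P − ∠R = 19.80°.
Law of sines: p = q·sin P/sin Q ≈ 1419.4.
Law of sines: r = q·sin R/sin Q ≈ 1886.7.
Area = ½·q·p·sin R ≈ 4.5358e+05.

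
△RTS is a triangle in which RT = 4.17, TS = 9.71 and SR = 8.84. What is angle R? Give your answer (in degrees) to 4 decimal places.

∠R ≈ 89.0282°

By the law of cosines, cos R = (SR² + RT² − TS²) / (2·SR·RT) ≈ 0.01696, so ∠R ≈ 89.03°.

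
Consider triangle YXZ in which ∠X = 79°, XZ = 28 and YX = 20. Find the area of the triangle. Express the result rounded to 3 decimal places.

Area = ½·YX·XZ·sin X ≈ 274.86.

area ≈ 274.856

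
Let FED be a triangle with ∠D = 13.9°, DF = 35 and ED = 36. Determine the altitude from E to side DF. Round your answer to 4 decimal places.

h_E ≈ 8.6482

By the law of cosines, FE² = ED² + DF² − 2·ED·DF·cos D = 74.794, so FE ≈ 8.6484.
Area = ½·ED·DF·sin D ≈ 151.34.
The altitude from E has length 2·area/DF ≈ 8.6482.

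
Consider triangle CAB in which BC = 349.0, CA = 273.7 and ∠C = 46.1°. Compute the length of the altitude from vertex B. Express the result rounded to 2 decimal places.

h_B ≈ 251.47

By the law of cosines, AB² = BC² + CA² − 2·BC·CA·cos C = 64243, so AB ≈ 253.46.
Area = ½·BC·CA·sin C ≈ 34414.
The altitude from B has length 2·area/CA ≈ 251.47.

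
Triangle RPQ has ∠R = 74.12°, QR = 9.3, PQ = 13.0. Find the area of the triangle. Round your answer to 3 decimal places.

Law of sines: sin P = QR·sin R/PQ ≈ 0.68808.
Since PQ ≥ QR, only the acute value applies: ∠P ≈ 43.48°.
Then ∠Q = 180° − ∠R − ∠P ≈ 62.40°.
Law of sines gives RP = PQ·sin Q/sin R ≈ 11.978.
Area = ½·PQ·QR·sin Q ≈ 53.572.

area ≈ 53.572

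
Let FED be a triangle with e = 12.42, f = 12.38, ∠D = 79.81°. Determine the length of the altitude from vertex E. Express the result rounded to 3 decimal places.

By the law of cosines, d² = f² + e² − 2·f·e·cos D = 253.12, so d ≈ 15.91.
Area = ½·f·e·sin D ≈ 75.667.
The altitude from E has length 2·area/e ≈ 12.185.

h_E ≈ 12.185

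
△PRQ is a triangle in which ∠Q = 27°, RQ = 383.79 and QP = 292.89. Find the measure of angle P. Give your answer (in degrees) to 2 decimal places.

By the law of cosines, PR² = RQ² + QP² − 2·RQ·QP·cos Q = 32766, so PR ≈ 181.01.
Law of cosines again: cos P = (QP² + PR² − RQ²)/(2·QP·PR) ≈ -0.27108, so ∠P ≈ 105.73°.

∠P ≈ 105.73°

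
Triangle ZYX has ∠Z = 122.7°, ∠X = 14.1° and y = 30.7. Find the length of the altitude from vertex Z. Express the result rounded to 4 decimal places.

The third angle is ∠Y = 180° − ∠X − ∠Z = 43.20°.
Law of sines: z = y·sin Z/sin Y ≈ 37.739.
Law of sines: x = y·sin X/sin Y ≈ 10.925.
Area = ½·y·z·sin X ≈ 141.13.
The altitude from Z has length 2·area/z ≈ 7.479.

7.4790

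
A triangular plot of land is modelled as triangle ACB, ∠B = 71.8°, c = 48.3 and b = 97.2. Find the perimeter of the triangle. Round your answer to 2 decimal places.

perimeter ≈ 246.27

Law of sines: sin C = c·sin B/b ≈ 0.47205.
Since b ≥ c, only the acute value applies: ∠C ≈ 28.17°.
Then ∠A = 180° − ∠B − ∠C ≈ 80.03°.
Law of sines gives a = b·sin A/sin B ≈ 100.77.
Semiperimeter s = (100.77+48.3+97.2)/2 = 123.14.
Perimeter = 100.77 + 48.3 + 97.2 = 246.27.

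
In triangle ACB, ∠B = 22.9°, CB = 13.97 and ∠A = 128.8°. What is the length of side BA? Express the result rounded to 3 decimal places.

The third angle is ∠C = 180° − ∠B − ∠A = 28.30°.
Law of sines: BA = CB·sin C/sin A ≈ 8.4983.

8.498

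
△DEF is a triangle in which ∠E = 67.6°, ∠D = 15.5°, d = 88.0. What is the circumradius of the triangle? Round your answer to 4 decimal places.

164.6470

The third angle is ∠F = 180° − ∠D − ∠E = 96.90°.
Law of sines: e = d·sin E/sin D ≈ 304.45.
Law of sines: f = d·sin F/sin D ≈ 326.91.
Circumradius = d/(2 sin D) ≈ 164.65.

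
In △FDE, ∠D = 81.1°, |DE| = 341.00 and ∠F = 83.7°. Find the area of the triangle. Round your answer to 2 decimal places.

The third angle is ∠E = 180° − ∠F − ∠D = 15.20°.
Law of sines: |EF| = |DE|·sin D/sin F ≈ 338.94.
Law of sines: |FD| = |DE|·sin E/sin F ≈ 89.95.
Area = ½·|DE|·|EF|·sin E ≈ 15152.

area ≈ 15151.77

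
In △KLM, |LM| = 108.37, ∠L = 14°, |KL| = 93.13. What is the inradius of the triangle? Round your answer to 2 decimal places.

10.60

By the law of cosines, |MK|² = |KL|² + |LM|² − 2·|KL|·|LM|·cos L = 831.84, so |MK| ≈ 28.842.
Area = ½·|KL|·|LM|·sin L ≈ 1220.8.
Semiperimeter s = (108.37+28.842+93.13)/2 = 115.17.
Inradius = area/s = 1220.8/115.17 ≈ 10.6.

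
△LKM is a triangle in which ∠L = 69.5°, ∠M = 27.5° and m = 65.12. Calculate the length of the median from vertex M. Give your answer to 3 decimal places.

The third angle is ∠K = 180° − ∠M − ∠L = 83.00°.
Law of sines: l = m·sin L/sin M ≈ 132.1.
Law of sines: k = m·sin K/sin M ≈ 139.98.
Median from M: ½√(2·l² + 2·k² − m²) ≈ 132.14.

132.143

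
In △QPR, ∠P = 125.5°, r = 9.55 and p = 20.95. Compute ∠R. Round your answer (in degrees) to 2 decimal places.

Law of sines: sin R = r·sin P/p ≈ 0.37111.
Since p ≥ r, only the acute value applies: ∠R ≈ 21.78°.
Then ∠Q = 180° − ∠P − ∠R ≈ 32.72°.

21.78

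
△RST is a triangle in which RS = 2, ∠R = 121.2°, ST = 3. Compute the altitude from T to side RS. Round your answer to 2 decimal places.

Law of sines: sin T = RS·sin R/ST ≈ 0.57024.
Since ST ≥ RS, only the acute value applies: ∠T ≈ 34.77°.
Then ∠S = 180° − ∠R − ∠T ≈ 24.03°.
Law of sines gives TR = ST·sin S/sin R ≈ 1.4284.
Area = ½·ST·RS·sin S ≈ 1.2218.
The altitude from T has length 2·area/RS ≈ 1.2218.

h_T ≈ 1.22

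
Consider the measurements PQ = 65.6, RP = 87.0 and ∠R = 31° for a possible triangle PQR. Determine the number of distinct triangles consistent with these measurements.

2

RP·sin R = 87.0·sin(31°) ≈ 44.81.
Since RP sin R < PQ < RP (44.81 < 65.6 < 87.0), two triangles exist.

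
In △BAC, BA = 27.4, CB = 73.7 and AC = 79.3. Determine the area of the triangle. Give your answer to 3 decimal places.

1009.342

Semiperimeter s = (79.3 + 73.7 + 27.4)/2 = 90.2.
Heron's formula: area = √(90.2·10.9·16.5·62.8) ≈ 1009.3.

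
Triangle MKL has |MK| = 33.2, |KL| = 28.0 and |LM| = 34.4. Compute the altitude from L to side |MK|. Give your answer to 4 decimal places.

h_L ≈ 25.9219

Semiperimeter s = (28 + 34.4 + 33.2)/2 = 47.8.
Heron's formula: area = √(47.8·19.8·13.4·14.6) ≈ 430.3.
The altitude from L has length 2·area/|MK| ≈ 25.922.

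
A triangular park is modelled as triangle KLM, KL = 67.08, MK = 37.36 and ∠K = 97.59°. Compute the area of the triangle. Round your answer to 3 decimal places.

area ≈ 1242.076

Area = ½·MK·KL·sin K ≈ 1242.1.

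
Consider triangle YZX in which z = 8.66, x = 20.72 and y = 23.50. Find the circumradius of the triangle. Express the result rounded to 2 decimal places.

R ≈ 11.86

By the law of cosines, cos Y = (z² + x² − y²) / (2·z·x) ≈ -0.13357, so ∠Y ≈ 97.68°.
Circumradius = y/(2 sin Y) ≈ 11.856.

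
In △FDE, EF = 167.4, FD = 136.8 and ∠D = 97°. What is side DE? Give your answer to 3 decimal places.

Law of sines: sin E = FD·sin D/EF ≈ 0.81111.
Since EF ≥ FD, only the acute value applies: ∠E ≈ 54.20°.
Then ∠F = 180° − ∠D − ∠E ≈ 28.80°.
Law of sines gives DE = EF·sin F/sin D ≈ 81.239.

81.239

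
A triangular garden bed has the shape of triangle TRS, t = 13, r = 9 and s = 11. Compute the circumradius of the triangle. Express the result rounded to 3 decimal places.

By the law of cosines, cos T = (r² + s² − t²) / (2·r·s) ≈ 0.16667, so ∠T ≈ 80.41°.
Circumradius = t/(2 sin T) ≈ 6.5922.

6.592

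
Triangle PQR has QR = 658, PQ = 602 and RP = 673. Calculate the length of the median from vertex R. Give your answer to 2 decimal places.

593.59

Median from R: ½√(2·QR² + 2·RP² − PQ²) ≈ 593.59.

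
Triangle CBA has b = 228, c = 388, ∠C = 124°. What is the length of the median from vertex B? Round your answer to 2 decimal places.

Law of sines: sin B = b·sin C/c ≈ 0.48717.
Since c ≥ b, only the acute value applies: ∠B ≈ 29.15°.
Then ∠A = 180° − ∠C − ∠B ≈ 26.85°.
Law of sines gives a = c·sin A/sin C ≈ 211.35.
Median from B: ½√(2·a² + 2·c² − b²) ≈ 290.88.

290.88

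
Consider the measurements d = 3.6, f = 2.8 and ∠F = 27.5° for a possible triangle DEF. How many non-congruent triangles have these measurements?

d·sin F = 3.6·sin(27.5°) ≈ 1.662.
Since d sin F < f < d (1.662 < 2.8 < 3.6), two triangles exist.

2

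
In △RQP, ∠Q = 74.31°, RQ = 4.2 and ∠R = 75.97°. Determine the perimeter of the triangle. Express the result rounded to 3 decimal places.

perimeter ≈ 20.575

The third angle is ∠P = 180° − ∠R − ∠Q = 29.72°.
Law of sines: QP = RQ·sin R/sin P ≈ 8.2191.
Law of sines: PR = RQ·sin Q/sin P ≈ 8.1561.
Semiperimeter s = (8.2191+8.1561+4.2)/2 = 10.288.
Perimeter = 8.2191 + 8.1561 + 4.2 = 20.575.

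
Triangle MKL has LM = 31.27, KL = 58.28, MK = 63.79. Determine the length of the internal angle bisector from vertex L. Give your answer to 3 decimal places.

By the law of cosines, cos L = (KL² + LM² − MK²) / (2·KL·LM) ≈ 0.08374, so ∠L ≈ 85.20°.
The bisector from L has length 2·KL·LM·cos(∠L/2)/(KL+LM) ≈ 29.961.

29.961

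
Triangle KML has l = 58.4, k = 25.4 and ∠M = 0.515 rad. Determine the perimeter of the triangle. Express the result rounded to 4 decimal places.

122.1902

By the law of cosines, m² = l² + k² − 2·l·k·cos M = 1473.8, so m ≈ 38.39.
Semiperimeter s = (25.4+38.39+58.4)/2 = 61.095.
Perimeter = 25.4 + 38.39 + 58.4 = 122.19.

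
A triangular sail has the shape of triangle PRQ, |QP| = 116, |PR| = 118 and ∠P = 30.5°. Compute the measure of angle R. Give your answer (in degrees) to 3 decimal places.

By the law of cosines, |RQ|² = |QP|² + |PR|² − 2·|QP|·|PR|·cos P = 3792, so |RQ| ≈ 61.58.
Law of cosines again: cos R = (|PR|² + |RQ|² − |QP|²)/(2·|PR|·|RQ|) ≈ 0.29313, so ∠R ≈ 72.95°.

∠R ≈ 72.954°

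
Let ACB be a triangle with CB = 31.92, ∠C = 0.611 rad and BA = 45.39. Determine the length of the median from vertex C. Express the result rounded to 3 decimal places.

Law of sines: sin A = CB·sin C/BA ≈ 0.40344.
Since BA ≥ CB, only the acute value applies: ∠A ≈ 0.415 rad.
Then ∠B = π − ∠C − ∠A ≈ 2.115 rad.
Law of sines gives AC = BA·sin B/sin C ≈ 67.677.
Median from C: ½√(2·AC² + 2·CB² − BA²) ≈ 47.796.

m_C ≈ 47.796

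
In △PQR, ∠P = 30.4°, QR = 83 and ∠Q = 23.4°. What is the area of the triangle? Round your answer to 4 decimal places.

area ≈ 2181.4795

The third angle is ∠R = 180° − ∠P − ∠Q = 126.20°.
Law of sines: RP = QR·sin Q/sin P ≈ 65.14.
Law of sines: PQ = QR·sin R/sin P ≈ 132.36.
Area = ½·QR·RP·sin R ≈ 2181.5.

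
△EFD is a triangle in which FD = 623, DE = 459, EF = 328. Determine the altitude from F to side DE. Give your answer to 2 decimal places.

h_F ≈ 319.05

Semiperimeter s = (623 + 459 + 328)/2 = 705.
Heron's formula: area = √(705·82·246·377) ≈ 73222.
The altitude from F has length 2·area/DE ≈ 319.05.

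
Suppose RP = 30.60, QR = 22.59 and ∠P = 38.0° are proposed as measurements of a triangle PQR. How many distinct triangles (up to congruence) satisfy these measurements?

2

RP·sin P = 30.60·sin(38.0°) ≈ 18.84.
Since RP sin P < QR < RP (18.84 < 22.59 < 30.60), two triangles exist.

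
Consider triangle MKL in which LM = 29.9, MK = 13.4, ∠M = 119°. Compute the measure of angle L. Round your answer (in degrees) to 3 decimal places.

17.849

By the law of cosines, KL² = LM² + MK² − 2·LM·MK·cos M = 1462.1, so KL ≈ 38.237.
Law of cosines again: cos L = (KL² + LM² − MK²)/(2·KL·LM) ≈ 0.95187, so ∠L ≈ 17.85°.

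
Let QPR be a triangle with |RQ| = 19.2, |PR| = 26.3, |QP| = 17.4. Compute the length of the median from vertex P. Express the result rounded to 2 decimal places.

m_P ≈ 20.13

Median from P: ½√(2·|QP|² + 2·|PR|² − |RQ|²) ≈ 20.126.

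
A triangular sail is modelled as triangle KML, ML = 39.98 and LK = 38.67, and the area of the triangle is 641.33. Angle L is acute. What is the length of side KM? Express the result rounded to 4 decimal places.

36.9800

From area = ½·ML·LK·sin L, we get sin L = 2·area/(ML·LK) ≈ 0.82965.
Taking the acute solution, ∠L ≈ 56.06°.
Law of cosines then gives KM ≈ 36.98.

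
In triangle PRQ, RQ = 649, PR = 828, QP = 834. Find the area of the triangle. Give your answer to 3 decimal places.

Semiperimeter s = (649 + 834 + 828)/2 = 1155.5.
Heron's formula: area = √(1155.5·506.5·321.5·327.5) ≈ 2.4824e+05.

248239.473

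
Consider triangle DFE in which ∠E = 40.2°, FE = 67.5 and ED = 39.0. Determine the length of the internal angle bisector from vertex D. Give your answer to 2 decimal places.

By the law of cosines, DF² = FE² + ED² − 2·FE·ED·cos E = 2055.9, so DF ≈ 45.342.
Law of cosines again: cos D = (ED² + DF² − FE²)/(2·ED·DF) ≈ -0.27692, so ∠D ≈ 106.08°.
The bisector from D has length 2·ED·DF·cos(∠D/2)/(ED+DF) ≈ 25.213.

25.21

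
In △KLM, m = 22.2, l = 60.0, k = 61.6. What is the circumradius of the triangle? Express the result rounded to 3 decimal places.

R ≈ 30.995

By the law of cosines, cos K = (l² + m² − k²) / (2·l·m) ≈ 0.11197, so ∠K ≈ 83.57°.
Circumradius = k/(2 sin K) ≈ 30.995.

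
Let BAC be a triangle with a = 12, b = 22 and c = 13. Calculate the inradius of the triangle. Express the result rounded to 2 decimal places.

r ≈ 2.78

Semiperimeter s = (22 + 12 + 13)/2 = 23.5.
Heron's formula: area = √(23.5·1.5·11.5·10.5) ≈ 65.241.
Inradius = area/s = 65.241/23.5 ≈ 2.7762.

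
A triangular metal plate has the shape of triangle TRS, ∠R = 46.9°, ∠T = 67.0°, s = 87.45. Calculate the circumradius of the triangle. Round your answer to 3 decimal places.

The third angle is ∠S = 180° − ∠T − ∠R = 66.10°.
Law of sines: t = s·sin T/sin S ≈ 88.048.
Law of sines: r = s·sin R/sin S ≈ 69.841.
Circumradius = s/(2 sin S) ≈ 47.826.

47.826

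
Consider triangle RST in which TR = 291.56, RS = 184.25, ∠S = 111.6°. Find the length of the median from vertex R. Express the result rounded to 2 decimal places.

Law of sines: sin T = RS·sin S/TR ≈ 0.58757.
Since TR ≥ RS, only the acute value applies: ∠T ≈ 35.98°.
Then ∠R = 180° − ∠S − ∠T ≈ 32.42°.
Law of sines gives ST = TR·sin R/sin S ≈ 168.1.
Median from R: ½√(2·TR² + 2·RS² − ST²) ≈ 228.94.

m_R ≈ 228.94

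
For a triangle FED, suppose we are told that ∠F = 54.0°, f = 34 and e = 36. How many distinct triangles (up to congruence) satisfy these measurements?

e·sin F = 36·sin(54.0°) ≈ 29.12.
Since e sin F < f < e (29.12 < 34 < 36), two triangles exist.

2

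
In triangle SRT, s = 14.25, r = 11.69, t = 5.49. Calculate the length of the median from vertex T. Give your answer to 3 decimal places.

Median from T: ½√(2·s² + 2·r² − t²) ≈ 12.741.

12.741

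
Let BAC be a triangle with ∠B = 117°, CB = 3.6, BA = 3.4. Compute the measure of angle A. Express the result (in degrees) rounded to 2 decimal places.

By the law of cosines, AC² = CB² + BA² − 2·CB·BA·cos B = 35.634, so AC ≈ 5.9694.
Law of cosines again: cos A = (BA² + AC² − CB²)/(2·BA·AC) ≈ 0.84336, so ∠A ≈ 32.50°.

∠A ≈ 32.50°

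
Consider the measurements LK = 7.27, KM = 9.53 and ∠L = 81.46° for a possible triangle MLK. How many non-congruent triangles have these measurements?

1

LK·sin L = 7.27·sin(81.46°) ≈ 7.189.
Since KM ≥ LK, exactly one triangle exists.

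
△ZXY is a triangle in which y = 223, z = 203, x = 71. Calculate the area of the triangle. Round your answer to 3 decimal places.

area ≈ 7153.823

Semiperimeter s = (203 + 71 + 223)/2 = 248.5.
Heron's formula: area = √(248.5·45.5·177.5·25.5) ≈ 7153.8.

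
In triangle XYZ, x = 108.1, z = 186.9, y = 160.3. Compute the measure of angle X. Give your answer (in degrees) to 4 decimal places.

By the law of cosines, cos X = (y² + z² − x²) / (2·y·z) ≈ 0.81679, so ∠X ≈ 35.24°.

∠X ≈ 35.2354°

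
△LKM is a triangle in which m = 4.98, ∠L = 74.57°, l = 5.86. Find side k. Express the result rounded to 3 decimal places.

4.686

Law of sines: sin M = m·sin L/l ≈ 0.81920.
Since l ≥ m, only the acute value applies: ∠M ≈ 55.00°.
Then ∠K = 180° − ∠L − ∠M ≈ 50.43°.
Law of sines gives k = l·sin K/sin L ≈ 4.6858.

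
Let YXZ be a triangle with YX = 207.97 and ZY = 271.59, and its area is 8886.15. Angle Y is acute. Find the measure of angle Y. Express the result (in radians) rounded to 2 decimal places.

∠Y ≈ 0.32 rad

From area = ½·ZY·YX·sin Y, we get sin Y = 2·area/(ZY·YX) ≈ 0.31465.
Taking the acute solution, ∠Y ≈ 0.3201 rad.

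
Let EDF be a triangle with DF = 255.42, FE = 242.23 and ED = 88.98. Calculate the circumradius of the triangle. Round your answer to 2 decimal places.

127.77

By the law of cosines, cos E = (FE² + ED² − DF²) / (2·FE·ED) ≈ 0.03140, so ∠E ≈ 88.20°.
Circumradius = DF/(2 sin E) ≈ 127.77.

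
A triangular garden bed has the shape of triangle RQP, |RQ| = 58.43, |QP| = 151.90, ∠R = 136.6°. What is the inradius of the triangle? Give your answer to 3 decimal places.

Law of sines: sin P = |RQ|·sin R/|QP| ≈ 0.26430.
Since |QP| ≥ |RQ|, only the acute value applies: ∠P ≈ 15.33°.
Then ∠Q = 180° − ∠R − ∠P ≈ 28.07°.
Law of sines gives |PR| = |QP|·sin Q/sin R ≈ 104.04.
Area = ½·|QP|·|RQ|·sin Q ≈ 2088.5.
Semiperimeter s = (151.9+104.04+58.43)/2 = 157.19.
Inradius = area/s = 2088.5/157.19 ≈ 13.287.

13.287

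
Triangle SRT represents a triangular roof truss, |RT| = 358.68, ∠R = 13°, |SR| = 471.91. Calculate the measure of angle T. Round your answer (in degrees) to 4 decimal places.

∠T ≈ 133.6123°

By the law of cosines, |TS|² = |SR|² + |RT|² − 2·|SR|·|RT|·cos R = 21498, so |TS| ≈ 146.62.
Law of cosines again: cos T = (|RT|² + |TS|² − |SR|²)/(2·|RT|·|TS|) ≈ -0.68977, so ∠T ≈ 133.61°.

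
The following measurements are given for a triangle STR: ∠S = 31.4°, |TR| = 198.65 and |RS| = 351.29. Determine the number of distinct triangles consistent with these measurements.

2

|RS|·sin S = 351.29·sin(31.4°) ≈ 183.
Since |RS| sin S < |TR| < |RS| (183 < 198.65 < 351.29), two triangles exist.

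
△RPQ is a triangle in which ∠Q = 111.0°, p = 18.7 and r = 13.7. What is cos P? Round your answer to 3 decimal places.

0.760

By the law of cosines, q² = r² + p² − 2·r·p·cos Q = 721, so q ≈ 26.851.
Law of cosines again: cos P = (q² + r² − p²)/(2·q·r) ≈ 0.75979, so ∠P ≈ 40.55°.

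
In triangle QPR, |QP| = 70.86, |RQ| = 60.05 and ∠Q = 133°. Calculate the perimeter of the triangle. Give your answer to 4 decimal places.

perimeter ≈ 251.0397

By the law of cosines, |PR|² = |RQ|² + |QP|² − 2·|RQ|·|QP|·cos Q = 14431, so |PR| ≈ 120.13.
Semiperimeter s = (120.13+60.05+70.86)/2 = 125.52.
Perimeter = 120.13 + 60.05 + 70.86 = 251.04.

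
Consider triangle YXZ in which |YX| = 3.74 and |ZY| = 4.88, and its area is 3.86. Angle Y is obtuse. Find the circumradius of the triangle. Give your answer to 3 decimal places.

R ≈ 9.952

From area = ½·|ZY|·|YX|·sin Y, we get sin Y = 2·area/(|ZY|·|YX|) ≈ 0.42299.
Taking the obtuse solution, ∠Y ≈ 154.98°.
Law of cosines then gives |XZ| ≈ 8.4189.
Circumradius = |XZ|/(2 sin Y) ≈ 9.9518.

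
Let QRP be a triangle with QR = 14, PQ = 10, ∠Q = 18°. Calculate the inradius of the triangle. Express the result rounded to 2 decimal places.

By the law of cosines, RP² = PQ² + QR² − 2·PQ·QR·cos Q = 29.704, so RP ≈ 5.4502.
Area = ½·PQ·QR·sin Q ≈ 21.631.
Semiperimeter s = (5.4502+10+14)/2 = 14.725.
Inradius = area/s = 21.631/14.725 ≈ 1.469.

r ≈ 1.47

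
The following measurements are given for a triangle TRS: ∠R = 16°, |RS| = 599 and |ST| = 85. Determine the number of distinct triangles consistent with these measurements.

|RS|·sin R = 599·sin(16°) ≈ 165.1.
Since |ST| = 85 < 165.1 = |RS| sin R, no triangle exists.

0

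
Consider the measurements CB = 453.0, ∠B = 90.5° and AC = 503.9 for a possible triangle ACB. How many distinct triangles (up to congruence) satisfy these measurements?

1

CB·sin B = 453.0·sin(90.5°) ≈ 453.
Since ∠B is not acute, a triangle exists only if AC > CB; here AC > CB, so there is exactly one triangle.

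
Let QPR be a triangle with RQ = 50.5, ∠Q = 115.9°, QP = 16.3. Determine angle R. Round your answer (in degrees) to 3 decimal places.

∠R ≈ 14.277°

By the law of cosines, PR² = RQ² + QP² − 2·RQ·QP·cos Q = 3535, so PR ≈ 59.456.
Law of cosines again: cos R = (PR² + RQ² − QP²)/(2·PR·RQ) ≈ 0.96911, so ∠R ≈ 14.28°.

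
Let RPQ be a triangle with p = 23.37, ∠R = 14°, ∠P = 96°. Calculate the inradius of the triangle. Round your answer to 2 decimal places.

The third angle is ∠Q = 180° − ∠R − ∠P = 70.00°.
Law of sines: r = p·sin R/sin P ≈ 5.6849.
Law of sines: q = p·sin Q/sin P ≈ 22.082.
Area = ½·p·r·sin Q ≈ 62.421.
Semiperimeter s = (5.6849+23.37+22.082)/2 = 25.568.
Inradius = area/s = 62.421/25.568 ≈ 2.4414.

2.44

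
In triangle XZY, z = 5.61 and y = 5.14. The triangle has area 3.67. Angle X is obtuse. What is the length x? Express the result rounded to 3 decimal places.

From area = ½·z·y·sin X, we get sin X = 2·area/(z·y) ≈ 0.25455.
Taking the obtuse solution, ∠X ≈ 165.25°.
Law of cosines then gives x ≈ 10.661.

10.661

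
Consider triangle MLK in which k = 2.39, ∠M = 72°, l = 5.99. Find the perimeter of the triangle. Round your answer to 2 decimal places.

14.10

By the law of cosines, m² = l² + k² − 2·l·k·cos M = 32.744, so m ≈ 5.7223.
Semiperimeter s = (5.7223+5.99+2.39)/2 = 7.0511.
Perimeter = 5.7223 + 5.99 + 2.39 = 14.102.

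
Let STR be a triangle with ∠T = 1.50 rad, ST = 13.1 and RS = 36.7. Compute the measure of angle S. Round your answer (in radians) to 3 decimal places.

∠S ≈ 1.278 rad

Law of sines: sin R = ST·sin T/RS ≈ 0.35605.
Since RS ≥ ST, only the acute value applies: ∠R ≈ 0.364 rad.
Then ∠S = π − ∠T − ∠R ≈ 1.278 rad.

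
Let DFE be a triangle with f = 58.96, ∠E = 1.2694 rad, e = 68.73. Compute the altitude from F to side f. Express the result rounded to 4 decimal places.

54.3558

Law of sines: sin F = f·sin E/e ≈ 0.81918.
Since e ≥ f, only the acute value applies: ∠F ≈ 0.9600 rad.
Then ∠D = π − ∠E − ∠F ≈ 0.9122 rad.
Law of sines gives d = e·sin D/sin E ≈ 56.922.
Area = ½·e·f·sin D ≈ 1602.4.
The altitude from F has length 2·area/f ≈ 54.356.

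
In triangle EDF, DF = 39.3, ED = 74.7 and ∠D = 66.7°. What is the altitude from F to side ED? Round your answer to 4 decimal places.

By the law of cosines, FE² = ED² + DF² − 2·ED·DF·cos D = 4802.2, so FE ≈ 69.298.
Area = ½·ED·DF·sin D ≈ 1348.1.
The altitude from F has length 2·area/ED ≈ 36.095.

h_F ≈ 36.0949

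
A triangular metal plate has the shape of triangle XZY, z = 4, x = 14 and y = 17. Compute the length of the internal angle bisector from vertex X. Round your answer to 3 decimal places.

By the law of cosines, cos X = (z² + y² − x²) / (2·z·y) ≈ 0.80147, so ∠X ≈ 0.6410 rad.
The bisector from X has length 2·z·y·cos(∠X/2)/(z+y) ≈ 6.1464.

t_X ≈ 6.146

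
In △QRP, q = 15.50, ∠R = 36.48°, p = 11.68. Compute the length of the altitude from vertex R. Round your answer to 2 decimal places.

11.64

By the law of cosines, r² = p² + q² − 2·p·q·cos R = 85.537, so r ≈ 9.2486.
Area = ½·p·q·sin R ≈ 53.818.
The altitude from R has length 2·area/r ≈ 11.638.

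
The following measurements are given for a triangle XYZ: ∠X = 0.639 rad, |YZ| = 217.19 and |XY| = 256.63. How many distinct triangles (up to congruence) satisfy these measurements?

2

|XY|·sin X = 256.63·sin(0.639 rad) ≈ 153.1.
Since |XY| sin X < |YZ| < |XY| (153.1 < 217.19 < 256.63), two triangles exist.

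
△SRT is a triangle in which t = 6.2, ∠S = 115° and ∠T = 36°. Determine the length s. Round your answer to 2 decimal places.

The third angle is ∠R = 180° − ∠T − ∠S = 29.00°.
Law of sines: s = t·sin S/sin T ≈ 9.5598.

9.56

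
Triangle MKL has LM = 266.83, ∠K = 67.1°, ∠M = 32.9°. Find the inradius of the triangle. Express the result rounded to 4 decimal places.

58.2783

The third angle is ∠L = 180° − ∠M − ∠K = 80.00°.
Law of sines: KL = LM·sin M/sin K ≈ 157.34.
Law of sines: MK = LM·sin L/sin K ≈ 285.26.
Area = ½·LM·KL·sin L ≈ 20672.
Semiperimeter s = (157.34+266.83+285.26)/2 = 354.71.
Inradius = area/s = 20672/354.71 ≈ 58.278.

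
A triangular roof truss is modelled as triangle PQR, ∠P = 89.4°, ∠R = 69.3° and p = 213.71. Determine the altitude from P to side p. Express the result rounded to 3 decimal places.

h_P ≈ 72.623

The third angle is ∠Q = 180° − ∠R − ∠P = 21.30°.
Law of sines: q = p·sin Q/sin P ≈ 77.635.
Law of sines: r = p·sin R/sin P ≈ 199.92.
Area = ½·p·q·sin R ≈ 7760.1.
The altitude from P has length 2·area/p ≈ 72.623.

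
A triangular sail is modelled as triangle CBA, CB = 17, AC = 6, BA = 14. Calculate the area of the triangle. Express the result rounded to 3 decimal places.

Semiperimeter s = (14 + 6 + 17)/2 = 18.5.
Heron's formula: area = √(18.5·4.5·12.5·1.5) ≈ 39.509.

area ≈ 39.509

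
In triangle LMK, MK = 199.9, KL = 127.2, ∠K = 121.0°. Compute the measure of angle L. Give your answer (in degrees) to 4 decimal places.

By the law of cosines, LM² = MK² + KL² − 2·MK·KL·cos K = 82332, so LM ≈ 286.94.
Law of cosines again: cos L = (KL² + LM² − MK²)/(2·KL·LM) ≈ 0.80212, so ∠L ≈ 36.67°.

36.6671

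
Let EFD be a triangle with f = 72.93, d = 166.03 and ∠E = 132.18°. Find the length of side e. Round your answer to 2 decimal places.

221.69

By the law of cosines, e² = f² + d² − 2·f·d·cos E = 49146, so e ≈ 221.69.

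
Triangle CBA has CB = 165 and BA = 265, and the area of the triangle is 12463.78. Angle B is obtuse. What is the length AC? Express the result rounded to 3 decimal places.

From area = ½·CB·BA·sin B, we get sin B = 2·area/(CB·BA) ≈ 0.57010.
Taking the obtuse solution, ∠B ≈ 145.24°.
Law of cosines then gives AC ≈ 411.46.

411.457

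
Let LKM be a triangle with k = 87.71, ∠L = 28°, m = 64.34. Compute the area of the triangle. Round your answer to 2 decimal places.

Area = ½·k·m·sin L ≈ 1324.7.

1324.68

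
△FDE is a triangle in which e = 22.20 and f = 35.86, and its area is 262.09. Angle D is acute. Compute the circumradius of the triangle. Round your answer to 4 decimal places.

18.2951

From area = ½·e·f·sin D, we get sin D = 2·area/(e·f) ≈ 0.65844.
Taking the acute solution, ∠D ≈ 41.18°.
Law of cosines then gives d ≈ 24.093.
Circumradius = d/(2 sin D) ≈ 18.295.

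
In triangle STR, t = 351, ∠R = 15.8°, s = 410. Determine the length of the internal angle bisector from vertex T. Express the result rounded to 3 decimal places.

166.022

By the law of cosines, r² = s² + t² − 2·s·t·cos R = 14355, so r ≈ 119.81.
Law of cosines again: cos T = (r² + s² − t²)/(2·r·s) ≈ 0.60311, so ∠T ≈ 52.91°.
The bisector from T has length 2·r·s·cos(∠T/2)/(r+s) ≈ 166.02.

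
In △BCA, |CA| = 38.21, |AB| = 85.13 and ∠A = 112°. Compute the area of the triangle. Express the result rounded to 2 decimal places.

area ≈ 1507.98

Area = ½·|CA|·|AB|·sin A ≈ 1508.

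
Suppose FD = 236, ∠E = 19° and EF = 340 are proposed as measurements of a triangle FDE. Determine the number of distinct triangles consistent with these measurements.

2

EF·sin E = 340·sin(19°) ≈ 110.7.
Since EF sin E < FD < EF (110.7 < 236 < 340), two triangles exist.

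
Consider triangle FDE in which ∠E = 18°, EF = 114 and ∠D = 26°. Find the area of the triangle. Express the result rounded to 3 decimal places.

area ≈ 3181.936

The third angle is ∠F = 180° − ∠D − ∠E = 136.00°.
Law of sines: DE = EF·sin F/sin D ≈ 180.65.
Law of sines: FD = EF·sin E/sin D ≈ 80.361.
Area = ½·EF·DE·sin E ≈ 3181.9.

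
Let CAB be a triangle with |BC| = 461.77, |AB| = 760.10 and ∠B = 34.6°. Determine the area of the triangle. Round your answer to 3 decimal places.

99654.129

Area = ½·|AB|·|BC|·sin B ≈ 99654.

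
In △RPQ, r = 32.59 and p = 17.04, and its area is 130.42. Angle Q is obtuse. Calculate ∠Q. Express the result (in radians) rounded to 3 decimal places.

2.653

From area = ½·r·p·sin Q, we get sin Q = 2·area/(r·p) ≈ 0.46970.
Taking the obtuse solution, ∠Q ≈ 2.653 rad.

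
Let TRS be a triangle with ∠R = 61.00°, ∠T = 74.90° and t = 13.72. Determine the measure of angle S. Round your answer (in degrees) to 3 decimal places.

The third angle is ∠S = 180° − ∠T − ∠R = 44.10°.

∠S ≈ 44.100°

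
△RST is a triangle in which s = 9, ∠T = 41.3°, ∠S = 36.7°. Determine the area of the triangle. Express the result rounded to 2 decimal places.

43.75

The third angle is ∠R = 180° − ∠S − ∠T = 102.00°.
Law of sines: r = s·sin R/sin S ≈ 14.731.
Law of sines: t = s·sin T/sin S ≈ 9.9394.
Area = ½·s·r·sin T ≈ 43.75.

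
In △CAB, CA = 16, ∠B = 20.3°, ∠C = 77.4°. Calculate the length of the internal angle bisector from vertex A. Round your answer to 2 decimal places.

The third angle is ∠A = 180° − ∠B − ∠C = 82.30°.
Law of sines: AB = CA·sin C/sin B ≈ 45.007.
Law of sines: BC = CA·sin A/sin B ≈ 45.702.
The bisector from A has length 2·CA·AB·cos(∠A/2)/(CA+AB) ≈ 17.776.

t_A ≈ 17.78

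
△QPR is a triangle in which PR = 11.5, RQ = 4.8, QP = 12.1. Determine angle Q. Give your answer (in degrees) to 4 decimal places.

By the law of cosines, cos Q = (RQ² + QP² − PR²) / (2·RQ·QP) ≈ 0.32025, so ∠Q ≈ 71.32°.

71.3221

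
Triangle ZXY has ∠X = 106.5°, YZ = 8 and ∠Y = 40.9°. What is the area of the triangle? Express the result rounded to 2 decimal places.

The third angle is ∠Z = 180° − ∠X − ∠Y = 32.60°.
Law of sines: XY = YZ·sin Z/sin X ≈ 4.4953.
Law of sines: ZX = YZ·sin Y/sin X ≈ 5.4629.
Area = ½·YZ·XY·sin Y ≈ 11.773.

area ≈ 11.77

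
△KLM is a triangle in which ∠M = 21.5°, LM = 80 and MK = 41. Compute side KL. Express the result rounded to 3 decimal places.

By the law of cosines, KL² = LM² + MK² − 2·LM·MK·cos M = 1977.5, so KL ≈ 44.469.

44.469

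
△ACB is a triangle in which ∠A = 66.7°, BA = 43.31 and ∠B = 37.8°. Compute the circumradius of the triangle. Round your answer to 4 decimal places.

R ≈ 22.3675

The third angle is ∠C = 180° − ∠B − ∠A = 75.50°.
Law of sines: CB = BA·sin A/sin C ≈ 41.087.
Law of sines: AC = BA·sin B/sin C ≈ 27.418.
Circumradius = BA/(2 sin C) ≈ 22.367.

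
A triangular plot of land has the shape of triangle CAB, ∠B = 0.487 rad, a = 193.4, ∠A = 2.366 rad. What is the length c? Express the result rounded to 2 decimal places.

78.62

The third angle is ∠C = π − ∠A − ∠B = 0.289 rad.
Law of sines: c = a·sin C/sin A ≈ 78.616.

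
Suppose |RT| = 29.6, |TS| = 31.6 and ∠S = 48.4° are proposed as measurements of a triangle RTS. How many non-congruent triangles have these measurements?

|TS|·sin S = 31.6·sin(48.4°) ≈ 23.63.
Since |TS| sin S < |RT| < |TS| (23.63 < 29.6 < 31.6), two triangles exist.

2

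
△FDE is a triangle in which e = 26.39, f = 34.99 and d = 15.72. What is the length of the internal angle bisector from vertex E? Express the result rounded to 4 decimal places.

By the law of cosines, cos E = (f² + d² − e²) / (2·f·d) ≈ 0.70448, so ∠E ≈ 45.21°.
The bisector from E has length 2·f·d·cos(∠E/2)/(f+d) ≈ 20.027.

20.0269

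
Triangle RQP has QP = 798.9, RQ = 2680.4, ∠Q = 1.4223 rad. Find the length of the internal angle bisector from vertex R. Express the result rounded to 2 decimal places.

By the law of cosines, PR² = RQ² + QP² − 2·RQ·QP·cos Q = 7.1891e+06, so PR ≈ 2681.3.
Law of cosines again: cos R = (PR² + RQ² − QP²)/(2·PR·RQ) ≈ 0.95560, so ∠R ≈ 0.2991 rad.
The bisector from R has length 2·PR·RQ·cos(∠R/2)/(PR+RQ) ≈ 2650.9.

2650.90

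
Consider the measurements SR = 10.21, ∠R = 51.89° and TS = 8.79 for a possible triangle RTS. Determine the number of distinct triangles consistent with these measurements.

SR·sin R = 10.21·sin(51.89°) ≈ 8.034.
Since SR sin R < TS < SR (8.034 < 8.79 < 10.21), two triangles exist.

2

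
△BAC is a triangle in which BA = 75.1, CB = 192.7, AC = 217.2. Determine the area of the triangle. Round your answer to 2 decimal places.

Semiperimeter s = (217.2 + 192.7 + 75.1)/2 = 242.5.
Heron's formula: area = √(242.5·25.3·49.8·167.4) ≈ 7151.7.

area ≈ 7151.69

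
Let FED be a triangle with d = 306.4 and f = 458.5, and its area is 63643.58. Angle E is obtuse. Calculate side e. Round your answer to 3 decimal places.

650.381

From area = ½·d·f·sin E, we get sin E = 2·area/(d·f) ≈ 0.90606.
Taking the obtuse solution, ∠E ≈ 115.03°.
Law of cosines then gives e ≈ 650.38.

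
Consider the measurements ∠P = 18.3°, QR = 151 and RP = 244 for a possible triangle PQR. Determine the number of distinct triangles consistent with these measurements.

2

RP·sin P = 244·sin(18.3°) ≈ 76.61.
Since RP sin P < QR < RP (76.61 < 151 < 244), two triangles exist.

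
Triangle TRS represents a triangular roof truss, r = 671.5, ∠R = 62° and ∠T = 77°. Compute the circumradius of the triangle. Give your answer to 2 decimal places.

380.26

The third angle is ∠S = 180° − ∠T − ∠R = 41.00°.
Law of sines: t = r·sin T/sin R ≈ 741.03.
Law of sines: s = r·sin S/sin R ≈ 498.95.
Circumradius = r/(2 sin R) ≈ 380.26.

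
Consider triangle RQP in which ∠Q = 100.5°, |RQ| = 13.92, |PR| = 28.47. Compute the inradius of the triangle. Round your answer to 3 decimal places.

Law of sines: sin P = |RQ|·sin Q/|PR| ≈ 0.48075.
Since |PR| ≥ |RQ|, only the acute value applies: ∠P ≈ 28.73°.
Then ∠R = 180° − ∠Q − ∠P ≈ 50.77°.
Law of sines gives |QP| = |PR|·sin R/sin Q ≈ 22.427.
Area = ½·|PR|·|RQ|·sin R ≈ 153.48.
Semiperimeter s = (22.427+28.47+13.92)/2 = 32.409.
Inradius = area/s = 153.48/32.409 ≈ 4.7358.

4.736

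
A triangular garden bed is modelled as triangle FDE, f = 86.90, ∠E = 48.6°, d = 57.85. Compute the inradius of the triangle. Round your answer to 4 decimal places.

By the law of cosines, e² = f² + d² − 2·f·d·cos E = 4249.2, so e ≈ 65.186.
Area = ½·f·d·sin E ≈ 1885.5.
Semiperimeter s = (86.9+57.85+65.186)/2 = 104.97.
Inradius = area/s = 1885.5/104.97 ≈ 17.962.

r ≈ 17.9623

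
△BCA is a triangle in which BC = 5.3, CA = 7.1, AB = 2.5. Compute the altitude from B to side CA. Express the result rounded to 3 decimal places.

h_B ≈ 1.484

Semiperimeter s = (7.1 + 2.5 + 5.3)/2 = 7.45.
Heron's formula: area = √(7.45·0.35·4.95·2.15) ≈ 5.2679.
The altitude from B has length 2·area/CA ≈ 1.4839.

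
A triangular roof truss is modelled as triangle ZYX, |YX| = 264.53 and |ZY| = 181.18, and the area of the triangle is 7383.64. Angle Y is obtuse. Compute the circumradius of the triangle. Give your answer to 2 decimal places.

714.74

From area = ½·|ZY|·|YX|·sin Y, we get sin Y = 2·area/(|ZY|·|YX|) ≈ 0.30812.
Taking the obtuse solution, ∠Y ≈ 162.05°.
Law of cosines then gives |XZ| ≈ 440.45.
Circumradius = |XZ|/(2 sin Y) ≈ 714.74.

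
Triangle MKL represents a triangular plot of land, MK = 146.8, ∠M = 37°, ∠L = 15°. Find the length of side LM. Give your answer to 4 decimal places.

446.9531

The third angle is ∠K = 180° − ∠L − ∠M = 128.00°.
Law of sines: LM = MK·sin K/sin L ≈ 446.95.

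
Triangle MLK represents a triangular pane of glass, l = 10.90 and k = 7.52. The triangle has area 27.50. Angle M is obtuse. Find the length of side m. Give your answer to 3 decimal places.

17.231

From area = ½·l·k·sin M, we get sin M = 2·area/(l·k) ≈ 0.67099.
Taking the obtuse solution, ∠M ≈ 137.86°.
Law of cosines then gives m ≈ 17.231.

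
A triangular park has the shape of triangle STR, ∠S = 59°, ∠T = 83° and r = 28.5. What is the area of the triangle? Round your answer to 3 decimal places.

area ≈ 561.221

The third angle is ∠R = 180° − ∠S − ∠T = 38.00°.
Law of sines: s = r·sin S/sin R ≈ 39.68.
Law of sines: t = r·sin T/sin R ≈ 45.947.
Area = ½·r·s·sin T ≈ 561.22.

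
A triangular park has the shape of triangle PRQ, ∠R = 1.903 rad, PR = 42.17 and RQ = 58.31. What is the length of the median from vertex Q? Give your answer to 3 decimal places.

By the law of cosines, QP² = PR² + RQ² − 2·PR·RQ·cos R = 6782.2, so QP ≈ 82.354.
Median from Q: ½√(2·RQ² + 2·QP² − PR²) ≈ 68.166.

m_Q ≈ 68.166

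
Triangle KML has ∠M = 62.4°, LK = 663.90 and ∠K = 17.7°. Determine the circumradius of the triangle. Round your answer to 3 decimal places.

The third angle is ∠L = 180° − ∠K − ∠M = 99.90°.
Law of sines: ML = LK·sin K/sin M ≈ 227.77.
Law of sines: KM = LK·sin L/sin M ≈ 738.
Circumradius = LK/(2 sin M) ≈ 374.58.

R ≈ 374.575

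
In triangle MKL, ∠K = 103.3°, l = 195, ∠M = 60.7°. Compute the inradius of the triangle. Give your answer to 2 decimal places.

r ≈ 78.03

The third angle is ∠L = 180° − ∠M − ∠K = 16.00°.
Law of sines: m = l·sin M/sin L ≈ 616.95.
Law of sines: k = l·sin K/sin L ≈ 688.48.
Area = ½·l·m·sin K ≈ 58539.
Semiperimeter s = (616.95+688.48+195)/2 = 750.21.
Inradius = area/s = 58539/750.21 ≈ 78.03.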